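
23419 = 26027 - 2608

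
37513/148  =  253+69/148 = 253.47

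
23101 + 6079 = 29180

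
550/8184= 25/372 = 0.07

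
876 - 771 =105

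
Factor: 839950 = 2^1*5^2*107^1*157^1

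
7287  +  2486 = 9773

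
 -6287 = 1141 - 7428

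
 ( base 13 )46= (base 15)3d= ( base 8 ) 72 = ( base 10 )58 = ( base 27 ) 24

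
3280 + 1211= 4491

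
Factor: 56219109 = 3^1*751^1*24953^1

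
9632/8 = 1204 = 1204.00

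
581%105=56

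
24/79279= 24/79279 = 0.00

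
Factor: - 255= - 3^1*5^1*17^1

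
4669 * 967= 4514923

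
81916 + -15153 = 66763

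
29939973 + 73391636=103331609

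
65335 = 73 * 895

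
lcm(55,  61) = 3355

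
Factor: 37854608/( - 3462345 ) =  - 2^4*3^( - 4 )* 5^ (-1 ) * 11^2*83^ ( - 1 ) * 103^(-1 ) * 19553^1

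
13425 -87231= - 73806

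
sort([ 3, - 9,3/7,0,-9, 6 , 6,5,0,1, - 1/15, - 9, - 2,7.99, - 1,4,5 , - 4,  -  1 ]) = [ - 9 , -9  , - 9 , - 4, - 2, - 1, - 1, - 1/15, 0,0, 3/7, 1, 3,4,5, 5,6,6,7.99] 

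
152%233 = 152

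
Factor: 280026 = 2^1*3^2*47^1 * 331^1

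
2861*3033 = 8677413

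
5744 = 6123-379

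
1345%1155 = 190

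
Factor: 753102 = 2^1* 3^2*7^1*43^1*139^1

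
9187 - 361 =8826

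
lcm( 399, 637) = 36309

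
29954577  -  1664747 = 28289830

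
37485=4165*9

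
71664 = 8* 8958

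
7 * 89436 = 626052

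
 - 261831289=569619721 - 831451010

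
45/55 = 9/11 = 0.82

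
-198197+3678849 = 3480652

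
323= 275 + 48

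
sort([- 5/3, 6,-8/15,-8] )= [-8,-5/3,-8/15, 6]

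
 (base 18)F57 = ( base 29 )5pr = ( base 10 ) 4957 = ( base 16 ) 135D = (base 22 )A57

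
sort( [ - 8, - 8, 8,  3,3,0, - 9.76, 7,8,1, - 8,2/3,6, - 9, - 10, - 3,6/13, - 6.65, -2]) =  [ - 10, - 9.76, - 9, - 8,- 8, - 8, - 6.65, - 3, - 2, 0, 6/13,2/3,1,3,3,6,7 , 8, 8] 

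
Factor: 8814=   2^1*3^1 * 13^1*113^1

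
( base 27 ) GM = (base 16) 1c6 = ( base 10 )454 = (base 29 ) fj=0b111000110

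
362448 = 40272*9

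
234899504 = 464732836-229833332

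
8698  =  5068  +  3630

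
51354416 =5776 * 8891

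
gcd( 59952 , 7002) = 6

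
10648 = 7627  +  3021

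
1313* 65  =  85345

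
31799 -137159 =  - 105360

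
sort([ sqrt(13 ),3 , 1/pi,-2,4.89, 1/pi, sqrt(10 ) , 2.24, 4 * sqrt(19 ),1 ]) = [ - 2,1/pi,1/pi,1,2.24,3,sqrt( 10 ),sqrt( 13),4.89,4*sqrt (19)]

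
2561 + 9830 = 12391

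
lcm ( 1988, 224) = 15904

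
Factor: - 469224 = - 2^3*3^2*7^3*19^1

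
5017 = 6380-1363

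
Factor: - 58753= - 41^1* 1433^1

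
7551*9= 67959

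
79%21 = 16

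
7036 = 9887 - 2851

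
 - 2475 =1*( - 2475)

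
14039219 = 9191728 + 4847491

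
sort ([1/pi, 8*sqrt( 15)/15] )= [ 1/pi, 8*sqrt( 15 ) /15 ]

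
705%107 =63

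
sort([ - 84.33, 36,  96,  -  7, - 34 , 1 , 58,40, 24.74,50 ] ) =[ - 84.33, - 34, - 7, 1,24.74,36 , 40, 50,58 , 96]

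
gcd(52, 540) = 4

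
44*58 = 2552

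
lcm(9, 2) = 18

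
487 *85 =41395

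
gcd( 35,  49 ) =7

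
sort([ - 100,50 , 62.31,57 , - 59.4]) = [ - 100, - 59.4,  50, 57,62.31 ] 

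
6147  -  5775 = 372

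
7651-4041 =3610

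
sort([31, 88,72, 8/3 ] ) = [ 8/3, 31, 72,88] 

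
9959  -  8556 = 1403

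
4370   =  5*874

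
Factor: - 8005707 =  - 3^2*19^1*46817^1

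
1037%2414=1037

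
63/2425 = 63/2425 = 0.03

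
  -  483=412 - 895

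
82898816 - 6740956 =76157860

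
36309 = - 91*( - 399 )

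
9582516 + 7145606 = 16728122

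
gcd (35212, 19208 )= 4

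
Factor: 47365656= 2^3*3^1*13^1*151813^1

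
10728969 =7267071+3461898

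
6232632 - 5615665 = 616967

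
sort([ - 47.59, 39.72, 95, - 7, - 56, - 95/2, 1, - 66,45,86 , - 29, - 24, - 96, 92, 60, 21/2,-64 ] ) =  [ - 96, - 66, - 64, - 56, - 47.59, - 95/2, - 29,-24, - 7,1, 21/2 , 39.72 , 45 , 60,86, 92, 95]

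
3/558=1/186 = 0.01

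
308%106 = 96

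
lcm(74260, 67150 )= 6312100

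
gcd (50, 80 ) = 10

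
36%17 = 2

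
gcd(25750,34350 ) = 50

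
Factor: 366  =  2^1*3^1*61^1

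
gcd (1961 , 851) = 37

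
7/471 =7/471 = 0.01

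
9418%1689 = 973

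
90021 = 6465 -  - 83556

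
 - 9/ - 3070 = 9/3070 = 0.00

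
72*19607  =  1411704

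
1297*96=124512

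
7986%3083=1820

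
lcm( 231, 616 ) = 1848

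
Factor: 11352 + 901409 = 43^1  *  21227^1 = 912761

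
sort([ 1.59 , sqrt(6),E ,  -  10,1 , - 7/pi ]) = [ - 10 , - 7/pi,  1 , 1.59,sqrt( 6),  E ]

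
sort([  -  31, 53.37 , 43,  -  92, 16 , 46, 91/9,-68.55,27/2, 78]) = [ - 92 , - 68.55, -31, 91/9, 27/2 , 16,43,46, 53.37, 78 ] 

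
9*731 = 6579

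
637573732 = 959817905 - 322244173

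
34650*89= 3083850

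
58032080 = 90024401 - 31992321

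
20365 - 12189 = 8176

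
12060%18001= 12060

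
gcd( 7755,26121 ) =3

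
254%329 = 254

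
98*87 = 8526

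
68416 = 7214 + 61202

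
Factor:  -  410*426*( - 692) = 120864720 = 2^4 * 3^1*5^1 * 41^1*71^1*173^1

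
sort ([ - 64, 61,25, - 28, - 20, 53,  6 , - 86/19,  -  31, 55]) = [ -64,  -  31, - 28, - 20,-86/19,6, 25, 53, 55, 61 ]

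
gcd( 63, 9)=9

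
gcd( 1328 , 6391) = 83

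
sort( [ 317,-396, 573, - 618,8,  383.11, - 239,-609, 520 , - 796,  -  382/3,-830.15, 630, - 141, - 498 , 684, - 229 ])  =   [- 830.15, - 796, - 618, - 609,  -  498, - 396,-239, -229,  -  141, - 382/3 , 8,  317,383.11, 520,573 , 630, 684 ]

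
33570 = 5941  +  27629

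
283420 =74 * 3830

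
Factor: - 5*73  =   - 5^1*73^1 = - 365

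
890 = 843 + 47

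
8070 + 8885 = 16955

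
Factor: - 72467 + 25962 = -46505 = -5^1 * 71^1 *131^1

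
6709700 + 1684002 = 8393702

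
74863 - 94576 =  - 19713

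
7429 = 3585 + 3844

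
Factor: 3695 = 5^1*739^1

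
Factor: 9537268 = 2^2*13^1*37^1*4957^1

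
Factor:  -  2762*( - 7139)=19717918 = 2^1*11^2 * 59^1*1381^1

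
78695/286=78695/286 = 275.16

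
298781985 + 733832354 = 1032614339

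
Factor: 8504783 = 7^2*37^1*4691^1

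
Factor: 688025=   5^2* 13^1*29^1*73^1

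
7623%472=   71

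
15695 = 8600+7095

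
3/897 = 1/299 = 0.00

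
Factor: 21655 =5^1*61^1*71^1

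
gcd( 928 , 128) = 32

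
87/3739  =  87/3739 = 0.02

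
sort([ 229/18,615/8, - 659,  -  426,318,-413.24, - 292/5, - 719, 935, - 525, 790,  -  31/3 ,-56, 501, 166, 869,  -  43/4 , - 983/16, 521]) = [-719, - 659,-525,- 426, - 413.24,  -  983/16 , - 292/5, - 56, - 43/4, - 31/3 , 229/18,615/8, 166, 318,501, 521,790,  869, 935]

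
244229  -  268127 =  - 23898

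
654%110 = 104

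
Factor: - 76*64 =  - 2^8*19^1 = - 4864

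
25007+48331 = 73338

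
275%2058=275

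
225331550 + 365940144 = 591271694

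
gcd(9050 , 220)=10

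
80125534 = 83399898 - 3274364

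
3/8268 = 1/2756=0.00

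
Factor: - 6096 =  - 2^4*3^1*127^1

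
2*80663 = 161326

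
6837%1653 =225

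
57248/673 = 57248/673= 85.06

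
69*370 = 25530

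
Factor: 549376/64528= 2^5 * 29^1*109^( -1)= 928/109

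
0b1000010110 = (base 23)105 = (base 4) 20112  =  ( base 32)gm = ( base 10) 534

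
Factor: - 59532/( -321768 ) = 2^ ( - 1 )*3^(  -  1)*11^2 * 109^(  -  1 ) = 121/654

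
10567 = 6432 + 4135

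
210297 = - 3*(-70099)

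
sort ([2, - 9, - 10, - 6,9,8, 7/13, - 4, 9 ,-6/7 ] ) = [ - 10, - 9, - 6, - 4, - 6/7,7/13,2, 8 , 9,9 ] 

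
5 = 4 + 1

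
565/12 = 47 + 1/12  =  47.08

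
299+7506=7805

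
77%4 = 1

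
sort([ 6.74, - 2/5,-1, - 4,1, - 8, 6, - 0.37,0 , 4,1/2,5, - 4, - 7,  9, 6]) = [ - 8, - 7,  -  4, -4, - 1, - 2/5,  -  0.37,0, 1/2,1,  4,5, 6,  6,6.74,9]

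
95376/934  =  102  +  54/467 = 102.12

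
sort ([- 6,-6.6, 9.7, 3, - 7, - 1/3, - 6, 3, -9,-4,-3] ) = [  -  9, - 7, - 6.6, - 6,-6,-4, - 3, - 1/3, 3,3, 9.7] 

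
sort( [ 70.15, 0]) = [ 0,  70.15 ]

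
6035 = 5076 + 959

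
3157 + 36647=39804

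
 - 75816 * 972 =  - 73693152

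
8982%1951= 1178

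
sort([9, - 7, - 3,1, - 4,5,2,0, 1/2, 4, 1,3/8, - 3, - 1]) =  [-7, - 4,-3,-3, - 1,0,3/8,1/2,1,1,2 , 4,5, 9]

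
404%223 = 181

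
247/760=13/40  =  0.33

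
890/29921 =890/29921= 0.03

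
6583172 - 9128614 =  -2545442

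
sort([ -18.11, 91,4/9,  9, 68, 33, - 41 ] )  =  [  -  41, - 18.11,4/9 , 9, 33, 68,91]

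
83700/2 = 41850 = 41850.00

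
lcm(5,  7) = 35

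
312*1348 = 420576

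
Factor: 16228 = 2^2 *4057^1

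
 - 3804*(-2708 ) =10301232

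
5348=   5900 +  - 552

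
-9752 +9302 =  - 450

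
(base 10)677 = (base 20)1dh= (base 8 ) 1245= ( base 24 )145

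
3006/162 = 167/9 = 18.56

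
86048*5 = 430240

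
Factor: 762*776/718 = 295656/359   =  2^3*3^1*97^1*127^1*359^( - 1)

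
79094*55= 4350170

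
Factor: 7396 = 2^2* 43^2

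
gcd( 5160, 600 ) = 120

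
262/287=262/287 = 0.91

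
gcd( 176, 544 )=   16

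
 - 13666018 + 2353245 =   -  11312773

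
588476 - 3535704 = - 2947228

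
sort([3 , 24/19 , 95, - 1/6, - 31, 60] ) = [-31,  -  1/6, 24/19,3, 60 , 95]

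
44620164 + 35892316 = 80512480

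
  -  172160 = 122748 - 294908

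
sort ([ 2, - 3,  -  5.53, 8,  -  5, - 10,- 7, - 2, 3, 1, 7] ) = [ - 10, - 7, - 5.53, - 5, - 3, - 2, 1, 2 , 3,7, 8]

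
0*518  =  0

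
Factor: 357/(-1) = - 3^1*7^1*17^1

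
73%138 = 73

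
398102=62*6421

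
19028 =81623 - 62595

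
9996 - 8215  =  1781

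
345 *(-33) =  - 11385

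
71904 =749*96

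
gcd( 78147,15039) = 9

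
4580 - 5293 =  - 713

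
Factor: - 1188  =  - 2^2*3^3*11^1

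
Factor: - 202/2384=-2^(-3 ) * 101^1*149^( - 1 ) = - 101/1192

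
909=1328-419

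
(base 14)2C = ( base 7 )55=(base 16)28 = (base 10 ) 40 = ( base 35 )15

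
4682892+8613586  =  13296478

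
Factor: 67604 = 2^2*16901^1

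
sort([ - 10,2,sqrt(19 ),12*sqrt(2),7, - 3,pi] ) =[ - 10, - 3,2,  pi, sqrt( 19),7,12*sqrt( 2 )]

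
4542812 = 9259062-4716250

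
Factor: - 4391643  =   - 3^1*23^1* 63647^1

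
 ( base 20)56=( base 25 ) 46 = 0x6a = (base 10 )106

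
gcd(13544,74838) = 2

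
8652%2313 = 1713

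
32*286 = 9152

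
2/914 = 1/457 = 0.00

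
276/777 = 92/259 = 0.36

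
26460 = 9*2940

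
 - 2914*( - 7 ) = 20398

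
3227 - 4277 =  - 1050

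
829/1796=829/1796 = 0.46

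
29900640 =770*38832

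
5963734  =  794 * 7511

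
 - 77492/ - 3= 25830 + 2/3 =25830.67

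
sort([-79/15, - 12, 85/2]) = [-12 ,-79/15,85/2]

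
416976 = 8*52122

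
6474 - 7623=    - 1149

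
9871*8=78968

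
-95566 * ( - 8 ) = 764528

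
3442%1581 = 280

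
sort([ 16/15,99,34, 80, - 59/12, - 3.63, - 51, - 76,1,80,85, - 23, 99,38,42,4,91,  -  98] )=[ - 98 , - 76,-51, - 23, - 59/12, - 3.63, 1, 16/15,4,34,  38,42, 80,80,85,91,99, 99]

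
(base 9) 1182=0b1101110100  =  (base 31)sg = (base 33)QQ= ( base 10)884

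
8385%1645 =160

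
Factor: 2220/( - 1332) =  - 5/3 = -3^( - 1)*5^1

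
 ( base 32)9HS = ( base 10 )9788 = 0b10011000111100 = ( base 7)40352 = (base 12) 57B8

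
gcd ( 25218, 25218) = 25218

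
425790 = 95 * 4482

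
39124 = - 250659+289783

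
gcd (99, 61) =1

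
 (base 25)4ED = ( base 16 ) B2F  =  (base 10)2863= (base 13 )13c3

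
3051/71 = 42 + 69/71 = 42.97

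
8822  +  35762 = 44584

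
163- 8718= -8555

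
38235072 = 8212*4656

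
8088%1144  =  80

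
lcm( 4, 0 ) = 0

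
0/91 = 0  =  0.00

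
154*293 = 45122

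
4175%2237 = 1938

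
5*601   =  3005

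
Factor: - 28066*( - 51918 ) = 2^2*3^1  *  17^1 *509^1*14033^1 = 1457130588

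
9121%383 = 312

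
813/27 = 271/9 = 30.11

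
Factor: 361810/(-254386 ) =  - 5^1*11^(-1 ) * 31^(-1 )  *97^1 = - 485/341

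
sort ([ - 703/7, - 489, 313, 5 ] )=[ - 489, - 703/7, 5,313]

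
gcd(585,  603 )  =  9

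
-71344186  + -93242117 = - 164586303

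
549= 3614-3065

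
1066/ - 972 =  - 533/486 = - 1.10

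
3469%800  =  269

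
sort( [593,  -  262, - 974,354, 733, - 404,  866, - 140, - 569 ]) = [ - 974, - 569, - 404, - 262,- 140,  354, 593 , 733, 866 ] 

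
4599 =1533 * 3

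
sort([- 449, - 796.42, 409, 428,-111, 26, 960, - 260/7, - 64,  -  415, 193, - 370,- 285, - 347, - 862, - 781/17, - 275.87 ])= [ - 862 , - 796.42, - 449 , - 415, - 370, - 347,-285, - 275.87, - 111, - 64, - 781/17,-260/7 , 26, 193, 409, 428, 960 ]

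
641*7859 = 5037619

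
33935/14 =33935/14  =  2423.93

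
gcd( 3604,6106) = 2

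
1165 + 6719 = 7884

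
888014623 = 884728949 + 3285674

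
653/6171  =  653/6171 = 0.11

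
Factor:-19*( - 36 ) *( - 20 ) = -2^4*3^2*5^1*19^1=- 13680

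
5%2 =1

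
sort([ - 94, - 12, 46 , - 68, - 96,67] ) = [ - 96, - 94, - 68,-12, 46, 67 ]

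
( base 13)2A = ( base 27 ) 19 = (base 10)36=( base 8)44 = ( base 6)100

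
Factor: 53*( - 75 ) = - 3^1*5^2 * 53^1=- 3975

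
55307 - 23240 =32067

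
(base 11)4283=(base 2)1011000011001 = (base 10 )5657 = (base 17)129D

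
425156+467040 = 892196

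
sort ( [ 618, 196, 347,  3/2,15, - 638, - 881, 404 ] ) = [  -  881,-638, 3/2,15,196,347, 404 , 618]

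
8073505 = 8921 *905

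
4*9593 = 38372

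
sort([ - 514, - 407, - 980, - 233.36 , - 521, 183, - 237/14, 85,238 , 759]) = [ - 980, - 521,- 514,  -  407,-233.36, - 237/14,85,183, 238, 759] 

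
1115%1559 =1115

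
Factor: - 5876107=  - 5876107^1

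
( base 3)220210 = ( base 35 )J4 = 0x29D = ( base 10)669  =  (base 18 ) 213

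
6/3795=2/1265 = 0.00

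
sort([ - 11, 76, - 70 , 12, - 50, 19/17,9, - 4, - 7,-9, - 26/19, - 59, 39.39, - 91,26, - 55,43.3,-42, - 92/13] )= [ - 91 , - 70, - 59, - 55,-50, - 42, - 11, - 9, - 92/13, - 7, - 4, - 26/19,19/17,9, 12,26 , 39.39,43.3 , 76]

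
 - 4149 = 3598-7747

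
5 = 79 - 74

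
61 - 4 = 57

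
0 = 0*222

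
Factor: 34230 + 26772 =61002 = 2^1*3^2*3389^1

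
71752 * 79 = 5668408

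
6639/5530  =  6639/5530 = 1.20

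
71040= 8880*8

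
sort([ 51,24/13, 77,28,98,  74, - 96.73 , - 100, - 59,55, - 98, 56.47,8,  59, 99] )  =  [ - 100 , -98,  -  96.73,-59,24/13, 8,28, 51 , 55,  56.47,59,  74, 77, 98,99] 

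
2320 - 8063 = - 5743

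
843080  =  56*15055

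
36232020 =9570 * 3786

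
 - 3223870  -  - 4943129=1719259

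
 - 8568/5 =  - 1714 + 2/5 =- 1713.60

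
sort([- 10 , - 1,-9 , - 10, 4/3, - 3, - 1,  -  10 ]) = [ - 10,  -  10, - 10, - 9, - 3, - 1 , - 1,  4/3]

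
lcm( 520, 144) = 9360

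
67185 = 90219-23034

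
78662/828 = 95 + 1/414= 95.00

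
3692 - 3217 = 475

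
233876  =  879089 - 645213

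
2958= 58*51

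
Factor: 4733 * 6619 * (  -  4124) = - 129195546148=- 2^2*1031^1*4733^1*6619^1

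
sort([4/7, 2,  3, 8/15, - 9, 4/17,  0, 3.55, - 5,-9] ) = [ - 9, - 9, - 5,0, 4/17,  8/15, 4/7, 2, 3 , 3.55]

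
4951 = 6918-1967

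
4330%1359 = 253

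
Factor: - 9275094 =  - 2^1*3^3 * 171761^1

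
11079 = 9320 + 1759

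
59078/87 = 679 + 5/87= 679.06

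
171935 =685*251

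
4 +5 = 9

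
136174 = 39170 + 97004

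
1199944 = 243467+956477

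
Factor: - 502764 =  - 2^2*3^1*41897^1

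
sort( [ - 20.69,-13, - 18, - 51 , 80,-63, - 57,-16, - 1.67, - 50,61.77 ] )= [-63,-57, - 51,-50 , - 20.69, - 18, - 16, - 13, - 1.67,61.77,80]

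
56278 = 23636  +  32642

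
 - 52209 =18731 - 70940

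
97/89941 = 97/89941 = 0.00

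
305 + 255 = 560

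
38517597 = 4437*8681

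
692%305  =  82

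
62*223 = 13826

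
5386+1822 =7208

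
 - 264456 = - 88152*3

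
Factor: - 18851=-7^1*2693^1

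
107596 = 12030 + 95566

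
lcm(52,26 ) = 52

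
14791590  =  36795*402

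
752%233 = 53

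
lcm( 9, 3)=9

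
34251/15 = 11417/5 = 2283.40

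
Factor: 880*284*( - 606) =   -  2^7*3^1*5^1*11^1*71^1*101^1=- 151451520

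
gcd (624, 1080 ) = 24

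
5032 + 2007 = 7039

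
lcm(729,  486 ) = 1458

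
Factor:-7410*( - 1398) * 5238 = 2^3*3^5*5^1*13^1*19^1*97^1  *233^1 = 54261384840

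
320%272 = 48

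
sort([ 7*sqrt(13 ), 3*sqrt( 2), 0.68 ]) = [ 0.68, 3*sqrt (2 ), 7*sqrt( 13 )] 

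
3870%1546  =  778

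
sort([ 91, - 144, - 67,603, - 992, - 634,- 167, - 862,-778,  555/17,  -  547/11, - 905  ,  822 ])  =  [-992, - 905, - 862,  -  778, - 634 , - 167, -144, - 67, - 547/11 , 555/17,91, 603, 822 ]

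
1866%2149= 1866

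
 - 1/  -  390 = 1/390 = 0.00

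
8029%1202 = 817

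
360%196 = 164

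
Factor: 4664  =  2^3 *11^1*53^1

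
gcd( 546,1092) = 546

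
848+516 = 1364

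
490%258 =232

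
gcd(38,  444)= 2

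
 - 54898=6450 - 61348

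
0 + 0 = 0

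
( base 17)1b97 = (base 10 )8252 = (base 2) 10000000111100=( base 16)203C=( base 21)iek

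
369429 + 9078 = 378507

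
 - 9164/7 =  - 1310+6/7 = - 1309.14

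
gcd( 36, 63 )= 9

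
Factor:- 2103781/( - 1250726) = 2^( - 1 ) * 31^(-1 )*20173^(-1 ) * 2103781^1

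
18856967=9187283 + 9669684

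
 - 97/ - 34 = 2  +  29/34= 2.85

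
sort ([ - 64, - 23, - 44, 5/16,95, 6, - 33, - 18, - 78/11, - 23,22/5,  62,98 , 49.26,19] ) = [ - 64, - 44, - 33, -23, - 23 , - 18, - 78/11,5/16,22/5,6, 19, 49.26,62, 95,98 ]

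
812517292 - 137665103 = 674852189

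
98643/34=2901+ 9/34 = 2901.26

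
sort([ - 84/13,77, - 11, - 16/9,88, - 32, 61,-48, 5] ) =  [ - 48,-32,-11,- 84/13,  -  16/9,5, 61,  77, 88]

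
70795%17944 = 16963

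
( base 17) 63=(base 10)105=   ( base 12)89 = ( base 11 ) 96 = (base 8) 151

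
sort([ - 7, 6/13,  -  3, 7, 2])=[ - 7, - 3,6/13,2, 7 ] 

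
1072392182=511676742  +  560715440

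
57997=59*983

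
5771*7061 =40749031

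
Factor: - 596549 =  - 59^1*10111^1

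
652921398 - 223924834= 428996564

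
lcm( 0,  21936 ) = 0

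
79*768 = 60672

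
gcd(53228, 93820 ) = 4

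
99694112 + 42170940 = 141865052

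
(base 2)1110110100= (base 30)11i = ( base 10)948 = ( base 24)1FC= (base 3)1022010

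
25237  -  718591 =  - 693354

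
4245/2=2122+1/2=2122.50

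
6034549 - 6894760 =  -860211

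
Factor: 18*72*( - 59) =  - 76464 = - 2^4*3^4*59^1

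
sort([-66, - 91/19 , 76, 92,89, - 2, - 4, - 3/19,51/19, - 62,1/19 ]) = [ - 66,  -  62, - 91/19, - 4, - 2 ,- 3/19,1/19, 51/19, 76, 89,92]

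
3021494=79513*38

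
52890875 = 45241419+7649456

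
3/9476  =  3/9476 = 0.00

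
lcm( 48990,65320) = 195960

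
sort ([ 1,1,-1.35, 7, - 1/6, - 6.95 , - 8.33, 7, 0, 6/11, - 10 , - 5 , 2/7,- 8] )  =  [ - 10, - 8.33, - 8,  -  6.95,  -  5, - 1.35, - 1/6, 0 , 2/7  ,  6/11, 1,  1 , 7,  7 ] 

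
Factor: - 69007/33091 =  - 151^1*457^1 * 33091^(- 1)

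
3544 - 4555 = - 1011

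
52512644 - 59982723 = -7470079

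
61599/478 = 61599/478 = 128.87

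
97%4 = 1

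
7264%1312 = 704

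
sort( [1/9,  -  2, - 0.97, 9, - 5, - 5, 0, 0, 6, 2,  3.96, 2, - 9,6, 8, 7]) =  [ - 9, - 5 , - 5,  -  2 , - 0.97, 0, 0, 1/9, 2 , 2,3.96, 6,6, 7,8, 9 ]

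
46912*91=4268992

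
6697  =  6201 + 496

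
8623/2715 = 3 + 478/2715 = 3.18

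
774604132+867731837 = 1642335969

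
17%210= 17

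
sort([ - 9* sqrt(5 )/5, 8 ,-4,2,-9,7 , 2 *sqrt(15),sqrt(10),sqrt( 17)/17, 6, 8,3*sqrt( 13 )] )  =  [ -9, - 9*sqrt( 5)/5 ,  -  4,sqrt( 17 ) /17,  2,  sqrt(10),6,7,  2*sqrt( 15),8,8,3*sqrt(13) ] 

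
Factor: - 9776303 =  -9776303^1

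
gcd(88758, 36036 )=18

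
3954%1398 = 1158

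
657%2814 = 657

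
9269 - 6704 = 2565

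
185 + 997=1182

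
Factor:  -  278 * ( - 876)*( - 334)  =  -81338352 = - 2^4*3^1*73^1*139^1 *167^1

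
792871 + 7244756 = 8037627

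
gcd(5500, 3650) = 50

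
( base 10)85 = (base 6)221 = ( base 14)61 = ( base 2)1010101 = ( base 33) 2j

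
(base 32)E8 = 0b111001000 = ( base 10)456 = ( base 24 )j0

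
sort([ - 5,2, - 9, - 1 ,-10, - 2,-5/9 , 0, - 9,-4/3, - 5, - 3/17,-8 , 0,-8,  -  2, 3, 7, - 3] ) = [ - 10, - 9 , - 9, - 8,-8 ,-5, - 5,-3,-2,-2 ,-4/3  ,-1, - 5/9, - 3/17 , 0 , 0, 2,3 , 7]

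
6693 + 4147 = 10840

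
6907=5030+1877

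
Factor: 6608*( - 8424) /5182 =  - 27832896/2591 = - 2^6* 3^4*7^1  *  13^1*59^1  *2591^( - 1 ) 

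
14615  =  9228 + 5387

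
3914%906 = 290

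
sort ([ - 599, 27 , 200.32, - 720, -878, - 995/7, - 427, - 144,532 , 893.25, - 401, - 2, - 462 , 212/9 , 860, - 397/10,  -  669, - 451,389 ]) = [ - 878,-720,-669,  -  599, - 462, - 451,  -  427  , - 401, - 144, - 995/7, -397/10, - 2,212/9,27,200.32, 389,  532,  860, 893.25]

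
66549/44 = 66549/44 = 1512.48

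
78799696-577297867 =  - 498498171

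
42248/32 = 5281/4  =  1320.25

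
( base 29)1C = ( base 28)1D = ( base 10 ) 41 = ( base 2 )101001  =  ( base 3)1112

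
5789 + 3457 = 9246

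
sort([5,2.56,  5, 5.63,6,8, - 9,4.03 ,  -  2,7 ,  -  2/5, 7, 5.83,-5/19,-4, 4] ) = [-9, - 4, - 2, - 2/5, - 5/19,2.56, 4, 4.03, 5,5 , 5.63, 5.83,6,7, 7, 8 ]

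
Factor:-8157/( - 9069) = 2719/3023 = 2719^1*3023^( - 1)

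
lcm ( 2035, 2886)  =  158730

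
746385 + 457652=1204037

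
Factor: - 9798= - 2^1*3^1*23^1*71^1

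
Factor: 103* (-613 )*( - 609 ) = 3^1* 7^1 * 29^1 * 103^1*613^1 = 38451651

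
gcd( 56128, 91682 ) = 2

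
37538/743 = 37538/743 = 50.52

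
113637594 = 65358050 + 48279544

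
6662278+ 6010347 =12672625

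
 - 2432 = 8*(-304 )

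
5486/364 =211/14= 15.07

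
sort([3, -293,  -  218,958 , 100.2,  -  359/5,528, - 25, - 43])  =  [ -293, - 218, - 359/5, - 43, - 25, 3,100.2,528, 958]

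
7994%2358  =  920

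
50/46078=25/23039=0.00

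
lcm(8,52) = 104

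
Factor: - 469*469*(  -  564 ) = 124058004  =  2^2 * 3^1*7^2*47^1 * 67^2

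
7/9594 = 7/9594= 0.00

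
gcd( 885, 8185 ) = 5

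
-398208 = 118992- 517200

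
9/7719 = 3/2573 = 0.00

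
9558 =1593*6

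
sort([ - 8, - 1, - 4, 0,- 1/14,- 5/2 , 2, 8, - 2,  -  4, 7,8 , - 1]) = [-8, - 4, - 4, - 5/2,  -  2, - 1, - 1,-1/14,0, 2 , 7, 8,8] 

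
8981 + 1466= 10447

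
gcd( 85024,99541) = 1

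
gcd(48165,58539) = 741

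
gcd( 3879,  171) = 9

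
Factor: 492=2^2*3^1 * 41^1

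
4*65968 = 263872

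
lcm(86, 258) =258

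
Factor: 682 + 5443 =5^3*7^2 = 6125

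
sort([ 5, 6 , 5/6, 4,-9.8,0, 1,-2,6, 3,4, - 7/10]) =[ - 9.8, - 2, - 7/10,0, 5/6,  1,3, 4, 4, 5,6, 6]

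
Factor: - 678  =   - 2^1*3^1*113^1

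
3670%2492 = 1178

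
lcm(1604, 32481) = 129924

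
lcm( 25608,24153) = 2125464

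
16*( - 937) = -14992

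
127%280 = 127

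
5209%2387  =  435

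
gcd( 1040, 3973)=1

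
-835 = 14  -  849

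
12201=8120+4081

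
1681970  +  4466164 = 6148134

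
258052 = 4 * 64513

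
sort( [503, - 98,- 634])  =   [ - 634, - 98 , 503] 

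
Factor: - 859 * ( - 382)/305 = 2^1*5^( - 1)*61^( - 1)*191^1*859^1 = 328138/305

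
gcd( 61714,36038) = 2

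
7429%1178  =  361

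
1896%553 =237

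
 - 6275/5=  - 1255  =  - 1255.00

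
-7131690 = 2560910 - 9692600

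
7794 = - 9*( -866)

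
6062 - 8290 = -2228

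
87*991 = 86217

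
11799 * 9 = 106191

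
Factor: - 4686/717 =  - 2^1*11^1*71^1*239^( - 1 ) =- 1562/239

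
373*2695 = 1005235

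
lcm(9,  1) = 9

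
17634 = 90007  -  72373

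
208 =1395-1187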